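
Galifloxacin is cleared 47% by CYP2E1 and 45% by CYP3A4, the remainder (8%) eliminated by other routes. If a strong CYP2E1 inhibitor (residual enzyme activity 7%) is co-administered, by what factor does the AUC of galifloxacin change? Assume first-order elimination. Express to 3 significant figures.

1.78

CYP2E1: 0.47 × 0.07 = 0.0329
CYP3A4: 0.45 (unchanged)
Other: 0.08 (unchanged)
New clearance relative to baseline: 0.0329 + 0.45 + 0.08 = 0.5629.
AUC ratio = CL_old/CL_new = 1 / 0.5629 = 1.78.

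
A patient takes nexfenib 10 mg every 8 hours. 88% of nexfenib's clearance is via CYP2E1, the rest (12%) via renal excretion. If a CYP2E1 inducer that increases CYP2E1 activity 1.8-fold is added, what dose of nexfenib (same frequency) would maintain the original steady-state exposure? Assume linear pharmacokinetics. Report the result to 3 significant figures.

17.0 mg

The CYP2E1 pathway (88% of clearance) is boosted to 1.8× activity: 0.88 × 1.8 = 1.584.
Non-CYP routes (12%) are unchanged.
CL_new/CL_old = 1.584 + 0.12 = 1.704.
Exposure is unchanged when dose changes in proportion to clearance. New dose = 10 mg × 1.704 = 17.0 mg.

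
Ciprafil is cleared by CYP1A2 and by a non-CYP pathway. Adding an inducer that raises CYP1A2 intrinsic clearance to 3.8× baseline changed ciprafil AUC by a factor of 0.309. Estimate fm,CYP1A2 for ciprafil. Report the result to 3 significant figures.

0.799

Write x for the fraction cleared via CYP1A2. The observed AUC change means clearance rose to 1/0.309 = 3.236 of baseline.
Only the CYP1A2 route changed, so 3.236 = x·3.8 + (1 − x), giving x = 0.799.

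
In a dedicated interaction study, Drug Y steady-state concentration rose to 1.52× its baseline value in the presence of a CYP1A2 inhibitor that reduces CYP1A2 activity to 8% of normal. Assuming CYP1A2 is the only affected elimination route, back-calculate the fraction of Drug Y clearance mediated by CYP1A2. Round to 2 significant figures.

0.37

CL'/CL = 1 / 1.52 = 0.6579
0.08·fm + (1 − fm) = 0.6579
fm = (0.6579 − 1) / (0.08 − 1) = 0.37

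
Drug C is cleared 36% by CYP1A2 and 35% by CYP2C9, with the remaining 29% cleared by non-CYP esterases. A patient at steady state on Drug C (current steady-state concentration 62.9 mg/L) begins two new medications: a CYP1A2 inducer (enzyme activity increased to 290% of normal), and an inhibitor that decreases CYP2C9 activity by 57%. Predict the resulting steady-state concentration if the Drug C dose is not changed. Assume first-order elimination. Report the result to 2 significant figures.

The CYP1A2 pathway (36% of clearance) rises to 2.9× activity: 0.36 × 2.9 = 1.044.
The CYP2C9 pathway (35% of clearance) falls to 0.43× activity: 0.35 × 0.43 = 0.1505.
The remaining 29% of clearance is unaffected.
CL_new/CL_old = 1.044 + 0.1505 + 0.29 = 1.4845.
New steady-state concentration = 62.9 / 1.4845 = 42 mg/L (concentration scales inversely with clearance).

42 mg/L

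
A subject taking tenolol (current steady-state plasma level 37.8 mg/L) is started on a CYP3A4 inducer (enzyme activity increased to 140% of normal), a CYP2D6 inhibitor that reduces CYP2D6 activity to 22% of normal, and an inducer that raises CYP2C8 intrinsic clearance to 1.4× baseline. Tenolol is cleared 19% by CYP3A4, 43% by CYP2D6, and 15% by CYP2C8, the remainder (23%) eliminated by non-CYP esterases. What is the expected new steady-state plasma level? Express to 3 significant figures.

CYP3A4: 0.19 × 1.4 = 0.266
CYP2D6: 0.43 × 0.22 = 0.0946
CYP2C8: 0.15 × 1.4 = 0.21
Other: 0.23 (unchanged)
Relative clearance = 0.266 + 0.0946 + 0.21 + 0.23 = 0.8006.
Dividing the baseline by the relative clearance: 37.8 / 0.8006 = 47.2 mg/L.

47.2 mg/L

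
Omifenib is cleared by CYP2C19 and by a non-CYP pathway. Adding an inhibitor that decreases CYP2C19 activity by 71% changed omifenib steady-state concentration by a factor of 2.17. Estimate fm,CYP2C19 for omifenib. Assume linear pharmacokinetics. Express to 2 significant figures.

0.76

Let x = fm,CYP2C19. Because steady-state concentration ∝ 1/CL, relative clearance fell to 1/2.17 = 0.4608.
Only the CYP2C19 route changed, so 0.4608 = x·0.29 + (1 − x), giving x = 0.76.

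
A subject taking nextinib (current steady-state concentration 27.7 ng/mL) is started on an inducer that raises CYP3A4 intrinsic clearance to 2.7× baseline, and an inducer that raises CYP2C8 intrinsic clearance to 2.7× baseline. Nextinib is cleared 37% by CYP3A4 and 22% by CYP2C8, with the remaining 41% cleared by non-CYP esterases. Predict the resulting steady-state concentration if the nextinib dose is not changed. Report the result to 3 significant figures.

CYP3A4: 0.37 × 2.7 = 0.999
CYP2C8: 0.22 × 2.7 = 0.594
Other: 0.41 (unchanged)
New clearance relative to baseline: 0.999 + 0.594 + 0.41 = 2.003.
Dividing the baseline by the relative clearance: 27.7 / 2.003 = 13.8 ng/mL.

13.8 ng/mL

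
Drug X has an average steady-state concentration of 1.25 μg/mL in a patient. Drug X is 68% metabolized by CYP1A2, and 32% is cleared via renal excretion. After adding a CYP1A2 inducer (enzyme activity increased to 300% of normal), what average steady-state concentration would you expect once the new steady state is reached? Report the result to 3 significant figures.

CYP1A2: 0.68 × 3 = 2.04
Other: 0.32 (unchanged)
New clearance relative to baseline: 2.04 + 0.32 = 2.36.
New average steady-state concentration = baseline ÷ relative clearance = 1.25 / 2.36 = 0.530 μg/mL.

0.530 μg/mL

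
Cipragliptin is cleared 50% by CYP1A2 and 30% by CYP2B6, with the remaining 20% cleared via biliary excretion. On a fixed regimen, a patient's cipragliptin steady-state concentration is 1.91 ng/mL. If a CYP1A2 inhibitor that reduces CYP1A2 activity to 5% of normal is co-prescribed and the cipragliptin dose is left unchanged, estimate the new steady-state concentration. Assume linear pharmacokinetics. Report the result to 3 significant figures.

CYP1A2: 0.5 × 0.05 = 0.025
CYP2B6: 0.3 (unchanged)
Other: 0.2 (unchanged)
New clearance relative to baseline: 0.025 + 0.3 + 0.2 = 0.525.
New steady-state concentration = baseline ÷ relative clearance = 1.91 / 0.525 = 3.64 ng/mL.

3.64 ng/mL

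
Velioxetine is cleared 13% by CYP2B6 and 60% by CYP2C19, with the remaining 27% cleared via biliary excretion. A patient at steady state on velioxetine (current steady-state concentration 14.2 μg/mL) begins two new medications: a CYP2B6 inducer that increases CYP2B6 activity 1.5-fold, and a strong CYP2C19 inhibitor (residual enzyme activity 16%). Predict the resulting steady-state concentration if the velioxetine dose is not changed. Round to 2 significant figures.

25 μg/mL

The CYP2B6 pathway (13% of clearance) rises to 1.5× activity: 0.13 × 1.5 = 0.195.
The CYP2C19 pathway (60% of clearance) is reduced to 0.16× activity: 0.6 × 0.16 = 0.096.
The remaining 27% of clearance is unaffected.
CL_new/CL_old = 0.195 + 0.096 + 0.27 = 0.561.
Steady-state concentration ∝ 1/CL: new value = 14.2 / 0.561 = 25 μg/mL.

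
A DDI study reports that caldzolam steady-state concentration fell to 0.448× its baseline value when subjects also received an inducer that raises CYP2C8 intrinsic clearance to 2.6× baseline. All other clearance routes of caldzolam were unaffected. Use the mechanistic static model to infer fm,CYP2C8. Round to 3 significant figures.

CL'/CL = 1 / 0.448 = 2.232
2.6·fm + (1 − fm) = 2.232
fm = (2.232 − 1) / (2.6 − 1) = 0.770

0.770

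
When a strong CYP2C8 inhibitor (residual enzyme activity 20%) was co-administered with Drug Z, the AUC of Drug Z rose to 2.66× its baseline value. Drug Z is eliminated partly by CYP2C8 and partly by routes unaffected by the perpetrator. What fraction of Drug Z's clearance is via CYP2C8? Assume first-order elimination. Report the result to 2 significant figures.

0.78

CL'/CL = 1 / 2.66 = 0.3759
0.2·fm + (1 − fm) = 0.3759
fm = (0.3759 − 1) / (0.2 − 1) = 0.78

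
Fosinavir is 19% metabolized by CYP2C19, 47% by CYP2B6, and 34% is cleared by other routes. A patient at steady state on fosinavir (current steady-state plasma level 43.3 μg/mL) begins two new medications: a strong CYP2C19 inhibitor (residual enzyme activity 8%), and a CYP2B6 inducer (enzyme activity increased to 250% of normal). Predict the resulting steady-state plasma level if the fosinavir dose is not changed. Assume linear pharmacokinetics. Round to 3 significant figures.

The CYP2C19 pathway (19% of clearance) is reduced to 0.08× activity: 0.19 × 0.08 = 0.0152.
The CYP2B6 pathway (47% of clearance) increases to 2.5× activity: 0.47 × 2.5 = 1.175.
Non-CYP routes (34%) are unchanged.
New clearance relative to baseline: 0.0152 + 1.175 + 0.34 = 1.5302.
Steady-state plasma level ∝ 1/CL: new value = 43.3 / 1.5302 = 28.3 μg/mL.

28.3 μg/mL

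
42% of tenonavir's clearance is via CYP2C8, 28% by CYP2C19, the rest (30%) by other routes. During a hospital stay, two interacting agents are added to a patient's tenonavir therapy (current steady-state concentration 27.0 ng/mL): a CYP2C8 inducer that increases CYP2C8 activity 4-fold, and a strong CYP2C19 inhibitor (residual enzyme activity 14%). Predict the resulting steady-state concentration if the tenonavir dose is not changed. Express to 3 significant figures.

The CYP2C8 pathway (42% of clearance) rises to 4× activity: 0.42 × 4 = 1.68.
The CYP2C19 pathway (28% of clearance) falls to 0.14× activity: 0.28 × 0.14 = 0.0392.
Non-CYP routes (30%) are unchanged.
CL_new/CL_old = 1.68 + 0.0392 + 0.3 = 2.0192.
Steady-state concentration ∝ 1/CL: new value = 27.0 / 2.0192 = 13.4 ng/mL.

13.4 ng/mL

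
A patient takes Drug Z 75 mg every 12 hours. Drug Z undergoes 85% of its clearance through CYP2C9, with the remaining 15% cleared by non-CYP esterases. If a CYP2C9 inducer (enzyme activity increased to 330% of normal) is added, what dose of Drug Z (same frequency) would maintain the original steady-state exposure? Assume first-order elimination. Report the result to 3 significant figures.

CYP2C9: 0.85 × 3.3 = 2.805
Other: 0.15 (unchanged)
New clearance relative to baseline: 2.805 + 0.15 = 2.955.
Css,avg = (dose rate)/CL, so holding Css fixed requires dose ∝ CL: 75 × 2.955 = 222 mg.

222 mg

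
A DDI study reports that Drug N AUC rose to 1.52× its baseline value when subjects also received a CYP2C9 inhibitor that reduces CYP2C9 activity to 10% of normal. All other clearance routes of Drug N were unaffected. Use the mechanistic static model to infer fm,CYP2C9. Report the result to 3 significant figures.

Call the CYP2C9 fraction fm. After the interaction, CL_new/CL_old = fm × 0.1 + (1 − fm).
AUC ratio = 1 / (new CL fraction), so new CL fraction = 1 / 1.52 = 0.6579.
fm × 0.1 + 1 − fm = 0.6579  ⇒  fm × (0.1 − 1) = −0.3421  ⇒  fm = 0.380.

0.380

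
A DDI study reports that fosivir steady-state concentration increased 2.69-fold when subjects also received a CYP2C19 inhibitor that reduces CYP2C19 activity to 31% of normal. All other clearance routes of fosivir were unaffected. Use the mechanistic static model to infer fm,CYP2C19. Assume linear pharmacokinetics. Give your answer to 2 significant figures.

0.91

Write x for the fraction cleared via CYP2C19. The observed steady-state concentration change means clearance fell to 1/2.69 = 0.3717 of baseline.
Setting x·0.31 + (1 − x) = 0.3717 and solving: x = (0.3717 − 1)/(0.31 − 1) = 0.91.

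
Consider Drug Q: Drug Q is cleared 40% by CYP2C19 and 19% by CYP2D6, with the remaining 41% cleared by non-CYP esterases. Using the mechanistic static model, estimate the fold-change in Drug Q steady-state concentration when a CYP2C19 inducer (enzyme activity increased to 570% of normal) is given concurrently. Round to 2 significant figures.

CYP2C19: 0.4 × 5.7 = 2.28
CYP2D6: 0.19 (unchanged)
Other: 0.41 (unchanged)
CL_new/CL_old = 2.28 + 0.19 + 0.41 = 2.88.
Since steady-state concentration ∝ 1/CL, the ratio is 1 / 2.88 = 0.35.

0.35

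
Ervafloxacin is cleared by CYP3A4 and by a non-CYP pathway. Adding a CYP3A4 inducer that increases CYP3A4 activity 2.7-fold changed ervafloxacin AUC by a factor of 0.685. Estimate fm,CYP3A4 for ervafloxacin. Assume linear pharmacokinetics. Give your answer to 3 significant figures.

0.271

Write x for the fraction cleared via CYP3A4. The observed AUC change means clearance rose to 1/0.685 = 1.46 of baseline.
Setting x·2.7 + (1 − x) = 1.46 and solving: x = (1.46 − 1)/(2.7 − 1) = 0.271.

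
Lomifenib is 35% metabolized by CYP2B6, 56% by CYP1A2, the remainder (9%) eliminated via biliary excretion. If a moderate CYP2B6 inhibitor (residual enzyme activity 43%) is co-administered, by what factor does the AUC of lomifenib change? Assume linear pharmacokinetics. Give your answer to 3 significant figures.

1.25

CYP2B6: 0.35 × 0.43 = 0.1505
CYP1A2: 0.56 (unchanged)
Other: 0.09 (unchanged)
New clearance relative to baseline: 0.1505 + 0.56 + 0.09 = 0.8005.
AUC ratio = CL_old/CL_new = 1 / 0.8005 = 1.25.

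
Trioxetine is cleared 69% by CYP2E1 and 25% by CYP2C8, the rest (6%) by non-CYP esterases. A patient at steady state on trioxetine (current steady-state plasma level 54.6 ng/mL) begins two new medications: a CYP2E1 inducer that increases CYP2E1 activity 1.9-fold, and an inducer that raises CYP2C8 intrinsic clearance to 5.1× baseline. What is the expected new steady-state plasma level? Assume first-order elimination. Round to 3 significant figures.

20.6 ng/mL

The CYP2E1 pathway (69% of clearance) rises to 1.9× activity: 0.69 × 1.9 = 1.311.
The CYP2C8 pathway (25% of clearance) is boosted to 5.1× activity: 0.25 × 5.1 = 1.275.
Non-CYP routes (6%) are unchanged.
New clearance relative to baseline: 1.311 + 1.275 + 0.06 = 2.646.
Steady-state plasma level ∝ 1/CL: new value = 54.6 / 2.646 = 20.6 ng/mL.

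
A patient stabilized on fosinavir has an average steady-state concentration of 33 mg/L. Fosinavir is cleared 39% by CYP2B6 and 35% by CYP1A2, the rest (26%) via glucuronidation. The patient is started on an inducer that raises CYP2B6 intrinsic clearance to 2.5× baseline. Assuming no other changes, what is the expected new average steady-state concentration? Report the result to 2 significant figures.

CYP2B6: 0.39 × 2.5 = 0.975
CYP1A2: 0.35 (unchanged)
Other: 0.26 (unchanged)
New clearance relative to baseline: 0.975 + 0.35 + 0.26 = 1.585.
New average steady-state concentration = baseline ÷ relative clearance = 33 / 1.585 = 21 mg/L.

21 mg/L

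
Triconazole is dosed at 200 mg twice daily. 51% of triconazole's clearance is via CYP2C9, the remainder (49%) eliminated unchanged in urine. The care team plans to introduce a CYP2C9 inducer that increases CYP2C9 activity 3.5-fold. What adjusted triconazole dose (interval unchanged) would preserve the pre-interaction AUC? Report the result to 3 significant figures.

The CYP2C9 pathway (51% of clearance) is boosted to 3.5× activity: 0.51 × 3.5 = 1.785.
Non-CYP routes (49%) are unchanged.
CL_new/CL_old = 1.785 + 0.49 = 2.275.
Exposure is unchanged when dose changes in proportion to clearance. New dose = 200 mg × 2.275 = 455 mg.

455 mg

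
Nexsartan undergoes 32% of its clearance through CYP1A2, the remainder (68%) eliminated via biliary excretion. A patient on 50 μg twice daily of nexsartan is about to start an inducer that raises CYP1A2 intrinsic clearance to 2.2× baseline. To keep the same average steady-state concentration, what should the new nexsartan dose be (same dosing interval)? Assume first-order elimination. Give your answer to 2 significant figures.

69 μg

The CYP1A2 pathway (32% of clearance) is boosted to 2.2× activity: 0.32 × 2.2 = 0.704.
The remaining 68% of clearance is unaffected.
New clearance relative to baseline: 0.704 + 0.68 = 1.384.
Exposure is unchanged when dose changes in proportion to clearance. New dose = 50 μg × 1.384 = 69 μg.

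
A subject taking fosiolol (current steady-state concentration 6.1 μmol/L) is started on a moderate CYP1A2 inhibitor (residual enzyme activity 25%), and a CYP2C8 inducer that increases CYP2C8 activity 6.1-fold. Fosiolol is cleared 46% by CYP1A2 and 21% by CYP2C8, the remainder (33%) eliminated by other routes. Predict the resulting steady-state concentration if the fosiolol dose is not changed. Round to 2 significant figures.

CYP1A2: 0.46 × 0.25 = 0.115
CYP2C8: 0.21 × 6.1 = 1.281
Other: 0.33 (unchanged)
New clearance relative to baseline: 0.115 + 1.281 + 0.33 = 1.726.
New steady-state concentration = 6.1 / 1.726 = 3.5 μmol/L (concentration scales inversely with clearance).

3.5 μmol/L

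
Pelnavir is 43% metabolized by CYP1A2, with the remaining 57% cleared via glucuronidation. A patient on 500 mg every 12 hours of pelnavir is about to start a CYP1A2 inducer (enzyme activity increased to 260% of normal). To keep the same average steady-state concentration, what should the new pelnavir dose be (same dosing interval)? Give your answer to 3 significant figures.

844 mg

CYP1A2: 0.43 × 2.6 = 1.118
Other: 0.57 (unchanged)
CL_new/CL_old = 1.118 + 0.57 = 1.688.
Css,avg = (dose rate)/CL, so holding Css fixed requires dose ∝ CL: 500 × 1.688 = 844 mg.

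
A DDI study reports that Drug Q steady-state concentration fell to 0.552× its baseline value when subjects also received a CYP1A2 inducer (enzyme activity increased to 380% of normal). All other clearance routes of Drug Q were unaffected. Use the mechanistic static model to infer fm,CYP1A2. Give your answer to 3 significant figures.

Call the CYP1A2 fraction fm. After the interaction, CL_new/CL_old = fm × 3.8 + (1 − fm).
Steady-state concentration ratio = 1 / (new CL fraction), so new CL fraction = 1 / 0.552 = 1.812.
fm × 3.8 + 1 − fm = 1.812  ⇒  fm × (3.8 − 1) = 0.8116  ⇒  fm = 0.290.

0.290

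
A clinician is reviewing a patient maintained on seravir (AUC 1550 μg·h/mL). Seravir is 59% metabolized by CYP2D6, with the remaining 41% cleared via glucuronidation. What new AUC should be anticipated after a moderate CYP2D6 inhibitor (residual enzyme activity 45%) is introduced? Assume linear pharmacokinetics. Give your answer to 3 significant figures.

2.29 × 10³ μg·h/mL

The CYP2D6 pathway (59% of clearance) is reduced to 0.45× activity: 0.59 × 0.45 = 0.2655.
Non-CYP routes (41%) are unchanged.
New clearance relative to baseline: 0.2655 + 0.41 = 0.6755.
With dosing unchanged, AUC scales as 1/CL: 1550 / 0.6755 = 2.29 × 10³ μg·h/mL.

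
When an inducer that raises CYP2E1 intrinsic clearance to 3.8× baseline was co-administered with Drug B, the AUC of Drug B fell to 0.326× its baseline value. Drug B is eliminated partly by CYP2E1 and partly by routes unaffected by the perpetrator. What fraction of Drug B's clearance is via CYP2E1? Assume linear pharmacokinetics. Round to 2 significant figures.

CL'/CL = 1 / 0.326 = 3.067
3.8·fm + (1 − fm) = 3.067
fm = (3.067 − 1) / (3.8 − 1) = 0.74

0.74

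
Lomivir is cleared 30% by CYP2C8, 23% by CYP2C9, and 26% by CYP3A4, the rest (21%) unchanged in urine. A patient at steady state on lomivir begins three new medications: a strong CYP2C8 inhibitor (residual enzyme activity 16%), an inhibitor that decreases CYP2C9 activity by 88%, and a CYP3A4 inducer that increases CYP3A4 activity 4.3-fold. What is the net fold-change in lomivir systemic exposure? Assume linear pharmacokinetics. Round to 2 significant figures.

0.71

The CYP2C8 pathway (30% of clearance) falls to 0.16× activity: 0.3 × 0.16 = 0.048.
The CYP2C9 pathway (23% of clearance) falls to 0.12× activity: 0.23 × 0.12 = 0.0276.
The CYP3A4 pathway (26% of clearance) rises to 4.3× activity: 0.26 × 4.3 = 1.118.
Non-CYP routes (21%) are unchanged.
New clearance relative to baseline: 0.048 + 0.0276 + 1.118 + 0.21 = 1.4036.
Systemic exposure ∝ 1/CL: fold-change = 1 / 1.4036 = 0.71.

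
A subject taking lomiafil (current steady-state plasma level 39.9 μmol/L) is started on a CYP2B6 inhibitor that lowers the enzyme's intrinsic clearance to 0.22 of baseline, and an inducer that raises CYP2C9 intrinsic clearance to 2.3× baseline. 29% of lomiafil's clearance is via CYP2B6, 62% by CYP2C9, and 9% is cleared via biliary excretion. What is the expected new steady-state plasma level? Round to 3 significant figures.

25.3 μmol/L

CYP2B6: 0.29 × 0.22 = 0.0638
CYP2C9: 0.62 × 2.3 = 1.426
Other: 0.09 (unchanged)
CL_new/CL_old = 0.0638 + 1.426 + 0.09 = 1.5798.
Dividing the baseline by the relative clearance: 39.9 / 1.5798 = 25.3 μmol/L.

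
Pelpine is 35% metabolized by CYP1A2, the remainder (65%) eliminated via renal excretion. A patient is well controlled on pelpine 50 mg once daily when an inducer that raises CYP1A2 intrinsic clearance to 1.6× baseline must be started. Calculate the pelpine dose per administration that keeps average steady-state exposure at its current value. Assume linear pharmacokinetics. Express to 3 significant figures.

60.5 mg

The CYP1A2 pathway (35% of clearance) is boosted to 1.6× activity: 0.35 × 1.6 = 0.56.
Non-CYP routes (65%) are unchanged.
New clearance relative to baseline: 0.56 + 0.65 = 1.21.
Css,avg = (dose rate)/CL, so holding Css fixed requires dose ∝ CL: 50 × 1.21 = 60.5 mg.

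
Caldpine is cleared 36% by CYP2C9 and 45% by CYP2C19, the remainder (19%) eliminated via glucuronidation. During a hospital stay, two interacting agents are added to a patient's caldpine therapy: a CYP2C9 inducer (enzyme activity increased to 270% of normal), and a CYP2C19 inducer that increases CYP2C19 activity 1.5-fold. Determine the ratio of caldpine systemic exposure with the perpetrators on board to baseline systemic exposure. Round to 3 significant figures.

The CYP2C9 pathway (36% of clearance) increases to 2.7× activity: 0.36 × 2.7 = 0.972.
The CYP2C19 pathway (45% of clearance) is boosted to 1.5× activity: 0.45 × 1.5 = 0.675.
Non-CYP routes (19%) are unchanged.
New clearance relative to baseline: 0.972 + 0.675 + 0.19 = 1.837.
Because systemic exposure varies inversely with clearance, the combined effect is 1 / 1.837 = 0.544.

0.544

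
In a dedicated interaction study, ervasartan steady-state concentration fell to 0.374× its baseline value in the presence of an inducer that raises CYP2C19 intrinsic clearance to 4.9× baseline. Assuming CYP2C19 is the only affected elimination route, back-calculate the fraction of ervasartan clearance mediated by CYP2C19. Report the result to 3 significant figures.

Call the CYP2C19 fraction fm. After the interaction, CL_new/CL_old = fm × 4.9 + (1 − fm).
Steady-state concentration ratio = 1 / (new CL fraction), so new CL fraction = 1 / 0.374 = 2.674.
fm × 4.9 + 1 − fm = 2.674  ⇒  fm × (4.9 − 1) = 1.674  ⇒  fm = 0.429.

0.429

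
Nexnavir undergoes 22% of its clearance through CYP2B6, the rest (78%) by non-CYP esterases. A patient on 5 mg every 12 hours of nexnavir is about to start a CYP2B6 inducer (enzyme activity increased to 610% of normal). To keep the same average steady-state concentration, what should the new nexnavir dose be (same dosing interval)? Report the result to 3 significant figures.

10.6 mg

The CYP2B6 pathway (22% of clearance) rises to 6.1× activity: 0.22 × 6.1 = 1.342.
Non-CYP routes (78%) are unchanged.
Relative clearance = 1.342 + 0.78 = 2.122.
To maintain the same steady-state level, dose must scale with clearance: new dose = 5 × 2.122 = 10.6 mg.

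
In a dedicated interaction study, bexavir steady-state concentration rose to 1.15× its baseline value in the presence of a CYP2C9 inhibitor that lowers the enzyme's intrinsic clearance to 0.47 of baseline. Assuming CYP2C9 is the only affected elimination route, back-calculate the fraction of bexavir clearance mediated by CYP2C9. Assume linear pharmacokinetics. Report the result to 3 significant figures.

0.246

CL'/CL = 1 / 1.15 = 0.8696
0.47·fm + (1 − fm) = 0.8696
fm = (0.8696 − 1) / (0.47 − 1) = 0.246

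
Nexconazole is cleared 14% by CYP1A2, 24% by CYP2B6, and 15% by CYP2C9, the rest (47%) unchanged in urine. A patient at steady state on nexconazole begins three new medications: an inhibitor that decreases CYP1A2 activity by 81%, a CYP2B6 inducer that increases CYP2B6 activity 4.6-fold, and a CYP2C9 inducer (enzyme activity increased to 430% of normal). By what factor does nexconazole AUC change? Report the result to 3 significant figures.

0.445

CYP1A2: 0.14 × 0.19 = 0.0266
CYP2B6: 0.24 × 4.6 = 1.104
CYP2C9: 0.15 × 4.3 = 0.645
Other: 0.47 (unchanged)
New clearance relative to baseline: 0.0266 + 1.104 + 0.645 + 0.47 = 2.2456.
Because AUC varies inversely with clearance, the combined effect is 1 / 2.2456 = 0.445.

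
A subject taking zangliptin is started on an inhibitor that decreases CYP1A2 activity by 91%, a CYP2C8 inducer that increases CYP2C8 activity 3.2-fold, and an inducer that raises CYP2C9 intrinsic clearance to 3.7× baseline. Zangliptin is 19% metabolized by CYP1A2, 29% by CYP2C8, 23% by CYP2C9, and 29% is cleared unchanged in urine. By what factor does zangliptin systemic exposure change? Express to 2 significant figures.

The CYP1A2 pathway (19% of clearance) falls to 0.09× activity: 0.19 × 0.09 = 0.0171.
The CYP2C8 pathway (29% of clearance) is boosted to 3.2× activity: 0.29 × 3.2 = 0.928.
The CYP2C9 pathway (23% of clearance) increases to 3.7× activity: 0.23 × 3.7 = 0.851.
Non-CYP routes (29%) are unchanged.
New clearance relative to baseline: 0.0171 + 0.928 + 0.851 + 0.29 = 2.0861.
Systemic exposure ∝ 1/CL: fold-change = 1 / 2.0861 = 0.48.

0.48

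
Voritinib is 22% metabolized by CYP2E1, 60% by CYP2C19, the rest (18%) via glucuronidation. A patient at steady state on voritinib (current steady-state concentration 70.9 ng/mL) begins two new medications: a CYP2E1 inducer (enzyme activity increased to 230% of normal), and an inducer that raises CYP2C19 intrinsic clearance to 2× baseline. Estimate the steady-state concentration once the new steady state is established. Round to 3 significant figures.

The CYP2E1 pathway (22% of clearance) increases to 2.3× activity: 0.22 × 2.3 = 0.506.
The CYP2C19 pathway (60% of clearance) is boosted to 2× activity: 0.6 × 2 = 1.2.
Non-CYP routes (18%) are unchanged.
CL_new/CL_old = 0.506 + 1.2 + 0.18 = 1.886.
New steady-state concentration = 70.9 / 1.886 = 37.6 ng/mL (concentration scales inversely with clearance).

37.6 ng/mL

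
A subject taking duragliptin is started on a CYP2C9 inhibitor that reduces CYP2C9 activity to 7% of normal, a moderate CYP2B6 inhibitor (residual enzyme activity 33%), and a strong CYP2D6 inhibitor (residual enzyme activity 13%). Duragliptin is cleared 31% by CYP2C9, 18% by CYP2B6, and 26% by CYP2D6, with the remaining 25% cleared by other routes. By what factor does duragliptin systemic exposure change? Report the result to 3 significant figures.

2.74

CYP2C9: 0.31 × 0.07 = 0.0217
CYP2B6: 0.18 × 0.33 = 0.0594
CYP2D6: 0.26 × 0.13 = 0.0338
Other: 0.25 (unchanged)
CL_new/CL_old = 0.0217 + 0.0594 + 0.0338 + 0.25 = 0.3649.
Systemic exposure ∝ 1/CL: fold-change = 1 / 0.3649 = 2.74.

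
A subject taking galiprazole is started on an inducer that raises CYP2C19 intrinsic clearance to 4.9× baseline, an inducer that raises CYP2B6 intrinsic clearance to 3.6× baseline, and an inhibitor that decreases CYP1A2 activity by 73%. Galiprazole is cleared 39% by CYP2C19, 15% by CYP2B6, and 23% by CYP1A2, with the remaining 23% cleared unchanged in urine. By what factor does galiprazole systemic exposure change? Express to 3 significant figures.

The CYP2C19 pathway (39% of clearance) increases to 4.9× activity: 0.39 × 4.9 = 1.911.
The CYP2B6 pathway (15% of clearance) rises to 3.6× activity: 0.15 × 3.6 = 0.54.
The CYP1A2 pathway (23% of clearance) is reduced to 0.27× activity: 0.23 × 0.27 = 0.0621.
Non-CYP routes (23%) are unchanged.
New clearance relative to baseline: 1.911 + 0.54 + 0.0621 + 0.23 = 2.7431.
Because systemic exposure varies inversely with clearance, the combined effect is 1 / 2.7431 = 0.365.

0.365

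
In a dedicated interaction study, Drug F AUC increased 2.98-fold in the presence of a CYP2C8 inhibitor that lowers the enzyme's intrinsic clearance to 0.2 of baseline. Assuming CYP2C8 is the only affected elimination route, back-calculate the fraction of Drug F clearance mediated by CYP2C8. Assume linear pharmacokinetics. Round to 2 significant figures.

Let fm be the CYP2C8 fraction. New clearance relative to baseline = fm × 0.2 + (1 − fm).
AUC ratio = 1 / (new CL fraction), so new CL fraction = 1 / 2.98 = 0.3356.
fm × 0.2 + 1 − fm = 0.3356  ⇒  fm × (0.2 − 1) = −0.6644  ⇒  fm = 0.83.

0.83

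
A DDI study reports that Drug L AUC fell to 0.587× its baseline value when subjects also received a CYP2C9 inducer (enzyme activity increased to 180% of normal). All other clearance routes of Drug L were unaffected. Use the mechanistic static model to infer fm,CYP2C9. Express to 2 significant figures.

0.88

Let fm be the CYP2C9 fraction. New clearance relative to baseline = fm × 1.8 + (1 − fm).
AUC ratio = 1 / (new CL fraction), so new CL fraction = 1 / 0.587 = 1.704.
fm × 1.8 + 1 − fm = 1.704  ⇒  fm × (1.8 − 1) = 0.7036  ⇒  fm = 0.88.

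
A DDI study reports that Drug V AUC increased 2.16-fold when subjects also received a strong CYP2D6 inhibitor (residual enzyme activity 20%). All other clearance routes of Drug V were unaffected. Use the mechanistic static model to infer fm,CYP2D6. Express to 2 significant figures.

0.67

Let fm be the CYP2D6 fraction. New clearance relative to baseline = fm × 0.2 + (1 − fm).
AUC ratio = 1 / (new CL fraction), so new CL fraction = 1 / 2.16 = 0.463.
fm × 0.2 + 1 − fm = 0.463  ⇒  fm × (0.2 − 1) = −0.537  ⇒  fm = 0.67.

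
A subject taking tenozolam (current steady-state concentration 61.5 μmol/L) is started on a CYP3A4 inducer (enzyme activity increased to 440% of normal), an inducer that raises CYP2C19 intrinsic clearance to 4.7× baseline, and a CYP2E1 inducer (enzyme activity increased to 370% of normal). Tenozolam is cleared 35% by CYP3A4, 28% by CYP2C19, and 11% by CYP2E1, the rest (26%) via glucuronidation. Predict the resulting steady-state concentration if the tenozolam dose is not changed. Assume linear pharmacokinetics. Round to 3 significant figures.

The CYP3A4 pathway (35% of clearance) is boosted to 4.4× activity: 0.35 × 4.4 = 1.54.
The CYP2C19 pathway (28% of clearance) increases to 4.7× activity: 0.28 × 4.7 = 1.316.
The CYP2E1 pathway (11% of clearance) is boosted to 3.7× activity: 0.11 × 3.7 = 0.407.
Non-CYP routes (26%) are unchanged.
New clearance relative to baseline: 1.54 + 1.316 + 0.407 + 0.26 = 3.523.
Dividing the baseline by the relative clearance: 61.5 / 3.523 = 17.5 μmol/L.

17.5 μmol/L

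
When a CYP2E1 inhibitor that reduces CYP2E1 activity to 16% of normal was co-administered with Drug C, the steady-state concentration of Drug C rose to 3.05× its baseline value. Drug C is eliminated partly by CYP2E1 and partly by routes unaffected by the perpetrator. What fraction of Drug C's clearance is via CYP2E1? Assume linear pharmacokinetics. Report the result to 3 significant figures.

0.800

Let fm be the CYP2E1 fraction. New clearance relative to baseline = fm × 0.16 + (1 − fm).
Steady-state concentration ratio = 1 / (new CL fraction), so new CL fraction = 1 / 3.05 = 0.3279.
fm × 0.16 + 1 − fm = 0.3279  ⇒  fm × (0.16 − 1) = −0.6721  ⇒  fm = 0.800.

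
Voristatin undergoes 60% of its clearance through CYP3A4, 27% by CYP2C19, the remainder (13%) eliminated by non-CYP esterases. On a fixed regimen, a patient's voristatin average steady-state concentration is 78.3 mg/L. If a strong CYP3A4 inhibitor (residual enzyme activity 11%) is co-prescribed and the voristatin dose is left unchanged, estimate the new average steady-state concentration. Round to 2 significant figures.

The CYP3A4 pathway (60% of clearance) drops to 0.11× activity: 0.6 × 0.11 = 0.066.
CYP2C19 (27%) and the residual 13% are unaffected.
Relative clearance = 0.066 + 0.27 + 0.13 = 0.466.
New average steady-state concentration = baseline ÷ relative clearance = 78.3 / 0.466 = 1.7 × 10² mg/L.

1.7 × 10² mg/L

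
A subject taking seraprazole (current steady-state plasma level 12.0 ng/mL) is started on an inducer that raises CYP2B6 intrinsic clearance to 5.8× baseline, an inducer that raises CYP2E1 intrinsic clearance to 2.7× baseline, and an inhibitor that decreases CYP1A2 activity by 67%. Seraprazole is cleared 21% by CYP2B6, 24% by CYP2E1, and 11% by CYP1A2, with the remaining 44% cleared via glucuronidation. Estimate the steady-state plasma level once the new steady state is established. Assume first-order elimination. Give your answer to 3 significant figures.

5.12 ng/mL

The CYP2B6 pathway (21% of clearance) increases to 5.8× activity: 0.21 × 5.8 = 1.218.
The CYP2E1 pathway (24% of clearance) increases to 2.7× activity: 0.24 × 2.7 = 0.648.
The CYP1A2 pathway (11% of clearance) drops to 0.33× activity: 0.11 × 0.33 = 0.0363.
The remaining 44% of clearance is unaffected.
New clearance relative to baseline: 1.218 + 0.648 + 0.0363 + 0.44 = 2.3423.
New steady-state plasma level = 12.0 / 2.3423 = 5.12 ng/mL (concentration scales inversely with clearance).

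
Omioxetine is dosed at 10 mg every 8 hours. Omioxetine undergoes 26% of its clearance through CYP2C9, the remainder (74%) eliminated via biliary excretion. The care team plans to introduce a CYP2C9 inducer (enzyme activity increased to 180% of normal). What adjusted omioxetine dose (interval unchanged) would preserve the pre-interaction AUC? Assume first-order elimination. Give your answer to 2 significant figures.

CYP2C9: 0.26 × 1.8 = 0.468
Other: 0.74 (unchanged)
CL_new/CL_old = 0.468 + 0.74 = 1.208.
Css,avg = (dose rate)/CL, so holding Css fixed requires dose ∝ CL: 10 × 1.208 = 12 mg.

12 mg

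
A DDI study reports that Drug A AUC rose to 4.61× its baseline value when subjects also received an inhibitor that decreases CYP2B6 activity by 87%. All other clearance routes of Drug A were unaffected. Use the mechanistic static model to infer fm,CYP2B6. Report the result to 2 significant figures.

0.90

CL'/CL = 1 / 4.61 = 0.2169
0.13·fm + (1 − fm) = 0.2169
fm = (0.2169 − 1) / (0.13 − 1) = 0.90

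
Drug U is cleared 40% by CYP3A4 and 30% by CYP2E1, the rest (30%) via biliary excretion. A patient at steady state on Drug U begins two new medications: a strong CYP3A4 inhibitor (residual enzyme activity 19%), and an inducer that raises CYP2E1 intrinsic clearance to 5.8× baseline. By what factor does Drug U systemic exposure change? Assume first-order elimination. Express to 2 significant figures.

0.47

The CYP3A4 pathway (40% of clearance) drops to 0.19× activity: 0.4 × 0.19 = 0.076.
The CYP2E1 pathway (30% of clearance) increases to 5.8× activity: 0.3 × 5.8 = 1.74.
The remaining 30% of clearance is unaffected.
Relative clearance = 0.076 + 1.74 + 0.3 = 2.116.
Net systemic exposure ratio = 1 / 2.116 = 0.47.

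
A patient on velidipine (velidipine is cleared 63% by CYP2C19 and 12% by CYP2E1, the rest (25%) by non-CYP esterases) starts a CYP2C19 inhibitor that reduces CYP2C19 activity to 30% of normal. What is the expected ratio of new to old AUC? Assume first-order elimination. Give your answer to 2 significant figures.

1.8

The CYP2C19 pathway (63% of clearance) falls to 0.3× activity: 0.63 × 0.3 = 0.189.
CYP2E1 (12%) and the residual 25% are unaffected.
New clearance relative to baseline: 0.189 + 0.12 + 0.25 = 0.559.
AUC ratio = CL_old/CL_new = 1 / 0.559 = 1.8.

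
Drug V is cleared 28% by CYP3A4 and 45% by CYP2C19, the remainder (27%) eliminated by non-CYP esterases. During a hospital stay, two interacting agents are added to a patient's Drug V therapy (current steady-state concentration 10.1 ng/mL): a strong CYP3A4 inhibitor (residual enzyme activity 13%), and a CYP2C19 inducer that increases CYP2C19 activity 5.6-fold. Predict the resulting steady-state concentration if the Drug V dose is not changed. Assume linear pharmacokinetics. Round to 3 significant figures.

3.57 ng/mL

CYP3A4: 0.28 × 0.13 = 0.0364
CYP2C19: 0.45 × 5.6 = 2.52
Other: 0.27 (unchanged)
Relative clearance = 0.0364 + 2.52 + 0.27 = 2.8264.
Dividing the baseline by the relative clearance: 10.1 / 2.8264 = 3.57 ng/mL.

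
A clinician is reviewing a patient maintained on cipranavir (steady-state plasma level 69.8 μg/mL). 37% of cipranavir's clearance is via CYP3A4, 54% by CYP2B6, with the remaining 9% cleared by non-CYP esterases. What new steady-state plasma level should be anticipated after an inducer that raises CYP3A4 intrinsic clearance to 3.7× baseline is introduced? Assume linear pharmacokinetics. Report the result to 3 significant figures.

34.9 μg/mL

CYP3A4: 0.37 × 3.7 = 1.369
CYP2B6: 0.54 (unchanged)
Other: 0.09 (unchanged)
Relative clearance = 1.369 + 0.54 + 0.09 = 1.999.
Steady-state plasma level ∝ 1/CL, so new value = 69.8 / 1.999 = 34.9 μg/mL.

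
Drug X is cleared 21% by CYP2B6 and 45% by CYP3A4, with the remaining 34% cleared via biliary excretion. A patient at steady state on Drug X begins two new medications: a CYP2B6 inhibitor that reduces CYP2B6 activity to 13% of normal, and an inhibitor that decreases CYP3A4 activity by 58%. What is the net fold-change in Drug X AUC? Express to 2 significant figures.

1.8

The CYP2B6 pathway (21% of clearance) is reduced to 0.13× activity: 0.21 × 0.13 = 0.0273.
The CYP3A4 pathway (45% of clearance) drops to 0.42× activity: 0.45 × 0.42 = 0.189.
Non-CYP routes (34%) are unchanged.
CL_new/CL_old = 0.0273 + 0.189 + 0.34 = 0.5563.
AUC ∝ 1/CL: fold-change = 1 / 0.5563 = 1.8.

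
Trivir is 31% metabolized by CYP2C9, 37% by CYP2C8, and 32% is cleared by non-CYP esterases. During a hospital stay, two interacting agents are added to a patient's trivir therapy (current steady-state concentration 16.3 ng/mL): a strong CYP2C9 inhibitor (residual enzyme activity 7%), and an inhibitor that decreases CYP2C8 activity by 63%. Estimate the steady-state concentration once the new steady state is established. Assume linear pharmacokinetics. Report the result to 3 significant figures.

The CYP2C9 pathway (31% of clearance) is reduced to 0.07× activity: 0.31 × 0.07 = 0.0217.
The CYP2C8 pathway (37% of clearance) drops to 0.37× activity: 0.37 × 0.37 = 0.1369.
The remaining 32% of clearance is unaffected.
Relative clearance = 0.0217 + 0.1369 + 0.32 = 0.4786.
New steady-state concentration = 16.3 / 0.4786 = 34.1 ng/mL (concentration scales inversely with clearance).

34.1 ng/mL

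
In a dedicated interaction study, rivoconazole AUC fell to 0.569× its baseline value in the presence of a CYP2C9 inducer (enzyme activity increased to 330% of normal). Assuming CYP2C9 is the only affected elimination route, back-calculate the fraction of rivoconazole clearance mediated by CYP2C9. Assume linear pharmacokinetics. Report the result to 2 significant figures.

CL'/CL = 1 / 0.569 = 1.757
3.3·fm + (1 − fm) = 1.757
fm = (1.757 − 1) / (3.3 − 1) = 0.33

0.33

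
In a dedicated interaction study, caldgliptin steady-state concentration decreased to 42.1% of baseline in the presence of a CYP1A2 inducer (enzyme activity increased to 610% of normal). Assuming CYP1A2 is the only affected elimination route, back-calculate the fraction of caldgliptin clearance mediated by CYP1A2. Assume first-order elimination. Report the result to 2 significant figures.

0.27

CL'/CL = 1 / 0.421 = 2.375
6.1·fm + (1 − fm) = 2.375
fm = (2.375 − 1) / (6.1 − 1) = 0.27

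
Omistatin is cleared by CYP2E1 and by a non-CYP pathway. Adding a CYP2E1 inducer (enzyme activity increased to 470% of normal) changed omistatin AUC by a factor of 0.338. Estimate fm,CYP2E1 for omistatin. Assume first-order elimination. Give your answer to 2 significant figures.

0.53

Let fm be the CYP2E1 fraction. New clearance relative to baseline = fm × 4.7 + (1 − fm).
AUC ratio = 1 / (new CL fraction), so new CL fraction = 1 / 0.338 = 2.959.
fm × 4.7 + 1 − fm = 2.959  ⇒  fm × (4.7 − 1) = 1.959  ⇒  fm = 0.53.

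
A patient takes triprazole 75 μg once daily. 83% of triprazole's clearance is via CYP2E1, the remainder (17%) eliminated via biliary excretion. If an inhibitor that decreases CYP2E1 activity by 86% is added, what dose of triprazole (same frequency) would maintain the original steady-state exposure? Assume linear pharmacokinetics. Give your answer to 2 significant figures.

21 μg

The CYP2E1 pathway (83% of clearance) is reduced to 0.14× activity: 0.83 × 0.14 = 0.1162.
The remaining 17% of clearance is unaffected.
Relative clearance = 0.1162 + 0.17 = 0.2862.
Exposure is unchanged when dose changes in proportion to clearance. New dose = 75 μg × 0.2862 = 21 μg.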